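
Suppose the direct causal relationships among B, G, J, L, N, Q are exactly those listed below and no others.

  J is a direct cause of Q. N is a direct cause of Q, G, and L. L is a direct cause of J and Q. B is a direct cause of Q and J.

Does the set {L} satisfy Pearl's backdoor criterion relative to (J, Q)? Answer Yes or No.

No

Backdoor paths from J to Q (paths whose first edge points into J):
  P1: J <- B -> Q
  P2: J <- L <- N -> Q
  P3: J <- L -> Q
Condition 1 (no descendant of J in the set): holds — descendants of J are {Q}; none are in {L}.
Condition 2 (every backdoor path blocked by {L}):
  P1: open — no interior node is in the conditioning set.
  P2: blocked at chain node L ∈ conditioning set.
  P3: blocked at fork node L ∈ conditioning set.
{L} does not satisfy the backdoor criterion.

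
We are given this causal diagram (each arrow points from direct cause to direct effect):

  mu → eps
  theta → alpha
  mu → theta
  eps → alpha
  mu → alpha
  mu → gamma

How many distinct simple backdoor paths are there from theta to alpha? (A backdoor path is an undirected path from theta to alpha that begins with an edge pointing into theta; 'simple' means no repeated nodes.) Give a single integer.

2

A backdoor path from theta to alpha is any simple undirected path whose first edge points into theta (i.e. leaves theta via a parent).
Parents of theta: {mu}.
Enumerating:
  P1: theta <- mu -> eps -> alpha
  P2: theta <- mu -> alpha
That exhausts the simple backdoor paths. Count: 2.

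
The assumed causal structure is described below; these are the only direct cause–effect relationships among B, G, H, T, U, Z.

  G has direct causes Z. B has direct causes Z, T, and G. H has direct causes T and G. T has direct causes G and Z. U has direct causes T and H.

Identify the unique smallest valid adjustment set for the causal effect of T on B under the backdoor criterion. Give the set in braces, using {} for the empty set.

{G, Z}

Variables eligible for adjustment (non-descendants of T, excluding T and B): {G, Z}.
Backdoor paths from T to B:
  P1: T <- Z -> G -> B
  P2: T <- Z -> B
  P3: T <- G <- Z -> B
  P4: T <- G -> B
The empty set is not sufficient: P1 (T <- Z -> G -> B) has no collider blocking it and no conditioned non-collider, so it is open.
Try {G, Z}:
  P1: blocked at fork node Z ∈ conditioning set.
  P2: blocked at fork node Z ∈ conditioning set.
  P3: blocked at chain node G ∈ conditioning set.
  P4: blocked at fork node G ∈ conditioning set.
{G, Z} contains no descendant of T and blocks every backdoor path.
Every element of {G, Z} is needed (dropping G leaves P4 open; dropping Z leaves P2 open), so no proper subset is valid.
Among all size-2 subsets of the eligible variables, only {G, Z} blocks every backdoor path, so it is the unique smallest valid adjustment set.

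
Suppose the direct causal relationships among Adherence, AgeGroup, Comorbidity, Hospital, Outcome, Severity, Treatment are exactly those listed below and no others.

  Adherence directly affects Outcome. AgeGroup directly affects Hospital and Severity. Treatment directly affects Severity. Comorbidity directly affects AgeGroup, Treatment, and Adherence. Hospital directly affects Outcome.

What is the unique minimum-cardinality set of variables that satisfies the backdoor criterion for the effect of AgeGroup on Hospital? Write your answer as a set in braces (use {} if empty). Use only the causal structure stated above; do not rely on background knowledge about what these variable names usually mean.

{}

Variables eligible for adjustment (non-descendants of AgeGroup, excluding AgeGroup and Hospital): {Adherence, Comorbidity, Treatment}.
Backdoor paths from AgeGroup to Hospital:
  P1: AgeGroup <- Comorbidity -> Adherence -> Outcome <- Hospital
Each backdoor path contains an unconditioned collider, so every path is already blocked with the empty conditioning set:
  P1: blocked at collider Outcome (neither it nor any descendant is in the conditioning set).
The empty set is therefore the unique smallest valid set.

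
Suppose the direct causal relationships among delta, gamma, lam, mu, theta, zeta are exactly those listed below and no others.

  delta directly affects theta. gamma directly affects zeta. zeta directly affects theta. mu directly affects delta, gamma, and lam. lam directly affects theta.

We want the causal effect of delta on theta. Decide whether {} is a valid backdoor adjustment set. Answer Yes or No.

No

Backdoor paths from delta to theta (paths whose first edge points into delta):
  P1: delta <- mu -> lam -> theta
  P2: delta <- mu -> gamma -> zeta -> theta
Condition 1 (no descendant of delta in the set): holds — descendants of delta are {theta}; none are in {}.
Condition 2 (every backdoor path blocked by {}):
  P1: open — no interior node is in the conditioning set.
  P2: open — no interior node is in the conditioning set.
{} does not satisfy the backdoor criterion.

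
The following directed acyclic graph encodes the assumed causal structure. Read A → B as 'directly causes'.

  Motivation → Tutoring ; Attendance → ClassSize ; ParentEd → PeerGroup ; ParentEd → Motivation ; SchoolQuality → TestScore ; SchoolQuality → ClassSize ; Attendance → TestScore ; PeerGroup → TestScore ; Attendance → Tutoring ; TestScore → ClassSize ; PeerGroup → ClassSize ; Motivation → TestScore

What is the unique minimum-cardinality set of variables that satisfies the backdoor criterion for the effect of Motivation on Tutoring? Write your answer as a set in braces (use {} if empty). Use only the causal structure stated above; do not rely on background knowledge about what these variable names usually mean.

Variables eligible for adjustment (non-descendants of Motivation, excluding Motivation and Tutoring): {Attendance, ParentEd, PeerGroup, SchoolQuality}.
Backdoor paths from Motivation to Tutoring:
  P1: Motivation <- ParentEd -> PeerGroup -> TestScore <- SchoolQuality -> ClassSize <- Attendance -> Tutoring
  P2: Motivation <- ParentEd -> PeerGroup -> TestScore <- Attendance -> Tutoring
  P3: Motivation <- ParentEd -> PeerGroup -> TestScore -> ClassSize <- Attendance -> Tutoring
  P4: Motivation <- ParentEd -> PeerGroup -> ClassSize <- SchoolQuality -> TestScore <- Attendance -> Tutoring
  P5: Motivation <- ParentEd -> PeerGroup -> ClassSize <- Attendance -> Tutoring
  P6: Motivation <- ParentEd -> PeerGroup -> ClassSize <- TestScore <- Attendance -> Tutoring
Each backdoor path contains an unconditioned collider, so every path is already blocked with the empty conditioning set:
  P1: blocked at collider TestScore (neither it nor any descendant is in the conditioning set).
  P2: blocked at collider TestScore (neither it nor any descendant is in the conditioning set).
  P3: blocked at collider ClassSize (neither it nor any descendant is in the conditioning set).
  P4: blocked at collider ClassSize (neither it nor any descendant is in the conditioning set).
  P5: blocked at collider ClassSize (neither it nor any descendant is in the conditioning set).
  P6: blocked at collider ClassSize (neither it nor any descendant is in the conditioning set).
The empty set is therefore the unique smallest valid set.

{}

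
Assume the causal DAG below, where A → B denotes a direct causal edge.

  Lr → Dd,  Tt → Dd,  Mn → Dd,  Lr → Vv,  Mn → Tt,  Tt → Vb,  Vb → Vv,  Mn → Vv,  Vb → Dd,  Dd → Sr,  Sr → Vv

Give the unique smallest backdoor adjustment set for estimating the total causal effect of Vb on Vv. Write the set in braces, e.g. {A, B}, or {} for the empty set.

{Tt}

Variables eligible for adjustment (non-descendants of Vb, excluding Vb and Vv): {Lr, Mn, Tt}.
Backdoor paths from Vb to Vv:
  P1: Vb <- Tt <- Mn -> Dd <- Lr -> Vv
  P2: Vb <- Tt <- Mn -> Dd -> Sr -> Vv
  P3: Vb <- Tt <- Mn -> Vv
  P4: Vb <- Tt -> Dd <- Mn -> Vv
  P5: Vb <- Tt -> Dd <- Lr -> Vv
  P6: Vb <- Tt -> Dd -> Sr -> Vv
The empty set is not sufficient: P2 (Vb <- Tt <- Mn -> Dd -> Sr -> Vv) has no collider blocking it and no conditioned non-collider, so it is open.
Try {Tt}:
  P1: blocked at chain node Tt ∈ conditioning set.
  P2: blocked at chain node Tt ∈ conditioning set.
  P3: blocked at chain node Tt ∈ conditioning set.
  P4: blocked at fork node Tt ∈ conditioning set.
  P5: blocked at fork node Tt ∈ conditioning set.
  P6: blocked at fork node Tt ∈ conditioning set.
{Tt} contains no descendant of Vb and blocks every backdoor path.
No other singleton works — e.g. {Mn} leaves P6 open — so {Tt} is the unique smallest valid adjustment set.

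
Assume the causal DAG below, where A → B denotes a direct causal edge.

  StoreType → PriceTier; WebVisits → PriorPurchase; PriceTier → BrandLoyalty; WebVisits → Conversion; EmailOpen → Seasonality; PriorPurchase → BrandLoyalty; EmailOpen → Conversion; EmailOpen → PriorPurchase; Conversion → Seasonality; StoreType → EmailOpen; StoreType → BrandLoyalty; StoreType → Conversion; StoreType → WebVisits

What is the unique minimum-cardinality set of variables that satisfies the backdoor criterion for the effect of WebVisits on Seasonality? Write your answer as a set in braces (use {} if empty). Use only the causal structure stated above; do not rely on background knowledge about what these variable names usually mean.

Variables eligible for adjustment (non-descendants of WebVisits, excluding WebVisits and Seasonality): {EmailOpen, PriceTier, StoreType}.
Backdoor paths from WebVisits to Seasonality:
  P1: WebVisits <- StoreType -> EmailOpen -> Conversion -> Seasonality
  P2: WebVisits <- StoreType -> EmailOpen -> Seasonality
  P3: WebVisits <- StoreType -> PriceTier -> BrandLoyalty <- PriorPurchase <- EmailOpen -> Conversion -> Seasonality
  P4: WebVisits <- StoreType -> PriceTier -> BrandLoyalty <- PriorPurchase <- EmailOpen -> Seasonality
  P5: WebVisits <- StoreType -> Conversion <- EmailOpen -> Seasonality
  P6: WebVisits <- StoreType -> Conversion -> Seasonality
  P7: WebVisits <- StoreType -> BrandLoyalty <- PriorPurchase <- EmailOpen -> Conversion -> Seasonality
  P8: WebVisits <- StoreType -> BrandLoyalty <- PriorPurchase <- EmailOpen -> Seasonality
The empty set is not sufficient: P1 (WebVisits <- StoreType -> EmailOpen -> Conversion -> Seasonality) has no collider blocking it and no conditioned non-collider, so it is open.
Try {StoreType}:
  P1: blocked at fork node StoreType ∈ conditioning set.
  P2: blocked at fork node StoreType ∈ conditioning set.
  P3: blocked at fork node StoreType ∈ conditioning set.
  P4: blocked at fork node StoreType ∈ conditioning set.
  P5: blocked at fork node StoreType ∈ conditioning set.
  P6: blocked at fork node StoreType ∈ conditioning set.
  P7: blocked at fork node StoreType ∈ conditioning set.
  P8: blocked at fork node StoreType ∈ conditioning set.
{StoreType} contains no descendant of WebVisits and blocks every backdoor path.
No other singleton works — e.g. {EmailOpen} leaves P6 open — so {StoreType} is the unique smallest valid adjustment set.

{StoreType}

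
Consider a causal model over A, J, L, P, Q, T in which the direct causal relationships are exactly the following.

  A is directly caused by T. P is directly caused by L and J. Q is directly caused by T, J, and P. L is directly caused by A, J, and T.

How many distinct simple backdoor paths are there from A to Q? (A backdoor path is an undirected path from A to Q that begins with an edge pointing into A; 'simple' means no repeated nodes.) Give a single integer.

A backdoor path from A to Q is any simple undirected path whose first edge points into A (i.e. leaves A via a parent).
Parents of A: {T}.
Enumerating:
  P1: A <- T -> L <- J -> P -> Q
  P2: A <- T -> L <- J -> Q
  P3: A <- T -> L -> P <- J -> Q
  P4: A <- T -> L -> P -> Q
  P5: A <- T -> Q
That exhausts the simple backdoor paths. Count: 5.

5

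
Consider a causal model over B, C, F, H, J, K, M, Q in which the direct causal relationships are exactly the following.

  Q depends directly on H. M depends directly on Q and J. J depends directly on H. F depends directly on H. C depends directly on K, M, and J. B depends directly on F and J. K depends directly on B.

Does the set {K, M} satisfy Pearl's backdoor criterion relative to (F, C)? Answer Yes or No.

Backdoor paths from F to C (paths whose first edge points into F):
  P1: F <- H -> J -> B -> K -> C
  P2: F <- H -> J -> M -> C
  P3: F <- H -> J -> C
  P4: F <- H -> Q -> M <- J -> B -> K -> C
  P5: F <- H -> Q -> M <- J -> C
  P6: F <- H -> Q -> M -> C
Condition 1 (no descendant of F in the set): FAILS — K is a descendant of F.
Condition 2 (every backdoor path blocked by {K, M}):
  P1: blocked at chain node K ∈ conditioning set.
  P2: blocked at chain node M ∈ conditioning set.
  P3: open — no interior node is in the conditioning set.
  P4: blocked at chain node K ∈ conditioning set.
  P5: open — collider(s) M are conditioned on (or have a conditioned descendant) and no non-collider on the path is in the set.
  P6: blocked at chain node M ∈ conditioning set.
{K, M} does not satisfy the backdoor criterion.

No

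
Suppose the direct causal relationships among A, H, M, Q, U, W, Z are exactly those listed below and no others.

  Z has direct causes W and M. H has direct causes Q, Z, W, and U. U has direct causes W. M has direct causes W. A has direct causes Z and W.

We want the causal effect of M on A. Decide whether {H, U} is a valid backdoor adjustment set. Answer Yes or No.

Backdoor paths from M to A (paths whose first edge points into M):
  P1: M <- W -> U -> H <- Z -> A
  P2: M <- W -> Z -> A
  P3: M <- W -> H <- Z -> A
  P4: M <- W -> A
Condition 1 (no descendant of M in the set): FAILS — H is a descendant of M.
Condition 2 (every backdoor path blocked by {H, U}):
  P1: blocked at chain node U ∈ conditioning set.
  P2: open — no interior node is in the conditioning set.
  P3: open — collider(s) H are conditioned on (or have a conditioned descendant) and no non-collider on the path is in the set.
  P4: open — no interior node is in the conditioning set.
{H, U} does not satisfy the backdoor criterion.

No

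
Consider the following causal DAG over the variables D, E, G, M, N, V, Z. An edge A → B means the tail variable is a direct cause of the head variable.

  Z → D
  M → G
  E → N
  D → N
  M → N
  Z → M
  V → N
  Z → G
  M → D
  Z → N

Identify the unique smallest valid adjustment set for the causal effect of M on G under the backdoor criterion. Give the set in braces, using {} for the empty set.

Variables eligible for adjustment (non-descendants of M, excluding M and G): {E, V, Z}.
Backdoor paths from M to G:
  P1: M <- Z -> G
The empty set is not sufficient: P1 (M <- Z -> G) has no collider blocking it and no conditioned non-collider, so it is open.
Try {Z}:
  P1: blocked at fork node Z ∈ conditioning set.
{Z} contains no descendant of M and blocks every backdoor path.
No other singleton works — e.g. {V} leaves P1 open — so {Z} is the unique smallest valid adjustment set.

{Z}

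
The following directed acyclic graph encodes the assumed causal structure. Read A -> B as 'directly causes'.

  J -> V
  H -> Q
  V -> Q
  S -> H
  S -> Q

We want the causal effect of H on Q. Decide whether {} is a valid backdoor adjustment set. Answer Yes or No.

Backdoor paths from H to Q (paths whose first edge points into H):
  P1: H <- S -> Q
Condition 1 (no descendant of H in the set): holds — descendants of H are {Q}; none are in {}.
Condition 2 (every backdoor path blocked by {}):
  P1: open — no interior node is in the conditioning set.
{} does not satisfy the backdoor criterion.

No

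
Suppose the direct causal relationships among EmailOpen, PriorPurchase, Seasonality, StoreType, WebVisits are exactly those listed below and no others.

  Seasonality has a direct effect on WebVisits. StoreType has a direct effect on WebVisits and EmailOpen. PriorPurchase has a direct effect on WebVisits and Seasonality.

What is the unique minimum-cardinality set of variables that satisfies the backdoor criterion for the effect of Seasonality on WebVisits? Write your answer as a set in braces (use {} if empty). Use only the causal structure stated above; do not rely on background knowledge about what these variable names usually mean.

{PriorPurchase}

Variables eligible for adjustment (non-descendants of Seasonality, excluding Seasonality and WebVisits): {EmailOpen, PriorPurchase, StoreType}.
Backdoor paths from Seasonality to WebVisits:
  P1: Seasonality <- PriorPurchase -> WebVisits
The empty set is not sufficient: P1 (Seasonality <- PriorPurchase -> WebVisits) has no collider blocking it and no conditioned non-collider, so it is open.
Try {PriorPurchase}:
  P1: blocked at fork node PriorPurchase ∈ conditioning set.
{PriorPurchase} contains no descendant of Seasonality and blocks every backdoor path.
No other singleton works — e.g. {StoreType} leaves P1 open — so {PriorPurchase} is the unique smallest valid adjustment set.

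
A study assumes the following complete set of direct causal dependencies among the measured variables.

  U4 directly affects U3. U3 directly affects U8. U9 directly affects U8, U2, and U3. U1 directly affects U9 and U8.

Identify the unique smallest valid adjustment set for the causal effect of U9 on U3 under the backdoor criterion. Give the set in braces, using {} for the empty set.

Variables eligible for adjustment (non-descendants of U9, excluding U9 and U3): {U1, U4}.
Backdoor paths from U9 to U3:
  P1: U9 <- U1 -> U8 <- U3
Each backdoor path contains an unconditioned collider, so every path is already blocked with the empty conditioning set:
  P1: blocked at collider U8 (neither it nor any descendant is in the conditioning set).
The empty set is therefore the unique smallest valid set.

{}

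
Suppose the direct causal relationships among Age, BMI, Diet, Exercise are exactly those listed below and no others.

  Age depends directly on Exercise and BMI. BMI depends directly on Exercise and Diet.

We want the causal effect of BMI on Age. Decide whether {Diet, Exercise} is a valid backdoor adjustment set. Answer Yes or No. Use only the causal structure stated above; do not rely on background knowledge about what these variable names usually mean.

Backdoor paths from BMI to Age (paths whose first edge points into BMI):
  P1: BMI <- Exercise -> Age
Condition 1 (no descendant of BMI in the set): holds — descendants of BMI are {Age}; none are in {Diet, Exercise}.
Condition 2 (every backdoor path blocked by {Diet, Exercise}):
  P1: blocked at fork node Exercise ∈ conditioning set.
{Diet, Exercise} satisfies the backdoor criterion.

Yes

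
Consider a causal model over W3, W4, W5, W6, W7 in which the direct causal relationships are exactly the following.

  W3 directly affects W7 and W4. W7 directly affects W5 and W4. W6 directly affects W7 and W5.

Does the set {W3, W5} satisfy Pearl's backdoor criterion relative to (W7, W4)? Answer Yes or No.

Backdoor paths from W7 to W4 (paths whose first edge points into W7):
  P1: W7 <- W3 -> W4
Condition 1 (no descendant of W7 in the set): FAILS — W5 is a descendant of W7.
Condition 2 (every backdoor path blocked by {W3, W5}):
  P1: blocked at fork node W3 ∈ conditioning set.
{W3, W5} does not satisfy the backdoor criterion.

No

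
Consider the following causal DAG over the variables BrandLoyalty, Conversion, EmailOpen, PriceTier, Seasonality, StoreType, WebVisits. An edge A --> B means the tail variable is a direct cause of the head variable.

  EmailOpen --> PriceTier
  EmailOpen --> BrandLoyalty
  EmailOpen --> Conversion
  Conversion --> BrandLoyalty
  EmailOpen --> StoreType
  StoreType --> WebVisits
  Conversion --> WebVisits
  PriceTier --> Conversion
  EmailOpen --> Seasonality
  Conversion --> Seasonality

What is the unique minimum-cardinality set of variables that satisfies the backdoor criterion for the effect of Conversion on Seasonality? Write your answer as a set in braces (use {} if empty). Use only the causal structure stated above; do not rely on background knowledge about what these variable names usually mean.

{EmailOpen}

Variables eligible for adjustment (non-descendants of Conversion, excluding Conversion and Seasonality): {EmailOpen, PriceTier, StoreType}.
Backdoor paths from Conversion to Seasonality:
  P1: Conversion <- EmailOpen -> Seasonality
  P2: Conversion <- PriceTier <- EmailOpen -> Seasonality
The empty set is not sufficient: P1 (Conversion <- EmailOpen -> Seasonality) has no collider blocking it and no conditioned non-collider, so it is open.
Try {EmailOpen}:
  P1: blocked at fork node EmailOpen ∈ conditioning set.
  P2: blocked at fork node EmailOpen ∈ conditioning set.
{EmailOpen} contains no descendant of Conversion and blocks every backdoor path.
No other singleton works — e.g. {PriceTier} leaves P1 open — so {EmailOpen} is the unique smallest valid adjustment set.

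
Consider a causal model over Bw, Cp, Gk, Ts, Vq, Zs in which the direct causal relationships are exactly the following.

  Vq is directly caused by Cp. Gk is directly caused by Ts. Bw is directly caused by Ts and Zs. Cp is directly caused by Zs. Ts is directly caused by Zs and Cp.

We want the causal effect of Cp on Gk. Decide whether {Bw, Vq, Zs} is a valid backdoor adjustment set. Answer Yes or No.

Backdoor paths from Cp to Gk (paths whose first edge points into Cp):
  P1: Cp <- Zs -> Ts -> Gk
  P2: Cp <- Zs -> Bw <- Ts -> Gk
Condition 1 (no descendant of Cp in the set): FAILS — Bw and Vq are descendants of Cp.
Condition 2 (every backdoor path blocked by {Bw, Vq, Zs}):
  P1: blocked at fork node Zs ∈ conditioning set.
  P2: blocked at fork node Zs ∈ conditioning set.
{Bw, Vq, Zs} does not satisfy the backdoor criterion.

No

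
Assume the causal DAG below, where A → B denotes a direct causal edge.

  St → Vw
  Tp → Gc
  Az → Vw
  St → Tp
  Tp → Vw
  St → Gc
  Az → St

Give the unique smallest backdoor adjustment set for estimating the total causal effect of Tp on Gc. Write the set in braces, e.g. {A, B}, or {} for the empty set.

Variables eligible for adjustment (non-descendants of Tp, excluding Tp and Gc): {Az, St}.
Backdoor paths from Tp to Gc:
  P1: Tp <- St -> Gc
The empty set is not sufficient: P1 (Tp <- St -> Gc) has no collider blocking it and no conditioned non-collider, so it is open.
Try {St}:
  P1: blocked at fork node St ∈ conditioning set.
{St} contains no descendant of Tp and blocks every backdoor path.
No other singleton works — e.g. {Az} leaves P1 open — so {St} is the unique smallest valid adjustment set.

{St}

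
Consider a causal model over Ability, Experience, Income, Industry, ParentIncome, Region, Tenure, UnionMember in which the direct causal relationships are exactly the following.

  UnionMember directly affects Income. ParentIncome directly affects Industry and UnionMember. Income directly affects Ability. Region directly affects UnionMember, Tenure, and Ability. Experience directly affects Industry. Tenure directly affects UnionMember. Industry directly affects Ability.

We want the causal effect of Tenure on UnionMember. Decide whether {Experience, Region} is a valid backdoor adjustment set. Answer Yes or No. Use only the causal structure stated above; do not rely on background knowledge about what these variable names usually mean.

Yes

Backdoor paths from Tenure to UnionMember (paths whose first edge points into Tenure):
  P1: Tenure <- Region -> UnionMember
  P2: Tenure <- Region -> Ability <- Industry <- ParentIncome -> UnionMember
  P3: Tenure <- Region -> Ability <- Income <- UnionMember
Condition 1 (no descendant of Tenure in the set): holds — descendants of Tenure are {Ability, Income, UnionMember}; none are in {Experience, Region}.
Condition 2 (every backdoor path blocked by {Experience, Region}):
  P1: blocked at fork node Region ∈ conditioning set.
  P2: blocked at fork node Region ∈ conditioning set.
  P3: blocked at fork node Region ∈ conditioning set.
{Experience, Region} satisfies the backdoor criterion.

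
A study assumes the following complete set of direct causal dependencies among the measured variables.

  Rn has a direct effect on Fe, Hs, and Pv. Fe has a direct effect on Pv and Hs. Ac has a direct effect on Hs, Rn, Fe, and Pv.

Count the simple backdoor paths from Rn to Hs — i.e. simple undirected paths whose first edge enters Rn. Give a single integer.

A backdoor path from Rn to Hs is any simple undirected path whose first edge points into Rn (i.e. leaves Rn via a parent).
Parents of Rn: {Ac}.
Enumerating:
  P1: Rn <- Ac -> Fe -> Hs
  P2: Rn <- Ac -> Hs
  P3: Rn <- Ac -> Pv <- Fe -> Hs
That exhausts the simple backdoor paths. Count: 3.

3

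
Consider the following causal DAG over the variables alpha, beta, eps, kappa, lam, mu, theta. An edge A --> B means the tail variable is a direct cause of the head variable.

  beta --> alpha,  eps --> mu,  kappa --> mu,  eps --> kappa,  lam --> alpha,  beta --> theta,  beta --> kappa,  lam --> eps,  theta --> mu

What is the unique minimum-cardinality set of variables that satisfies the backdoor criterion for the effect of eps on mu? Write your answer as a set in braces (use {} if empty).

{}

Variables eligible for adjustment (non-descendants of eps, excluding eps and mu): {alpha, beta, lam, theta}.
Backdoor paths from eps to mu:
  P1: eps <- lam -> alpha <- beta -> kappa -> mu
  P2: eps <- lam -> alpha <- beta -> theta -> mu
Each backdoor path contains an unconditioned collider, so every path is already blocked with the empty conditioning set:
  P1: blocked at collider alpha (neither it nor any descendant is in the conditioning set).
  P2: blocked at collider alpha (neither it nor any descendant is in the conditioning set).
The empty set is therefore the unique smallest valid set.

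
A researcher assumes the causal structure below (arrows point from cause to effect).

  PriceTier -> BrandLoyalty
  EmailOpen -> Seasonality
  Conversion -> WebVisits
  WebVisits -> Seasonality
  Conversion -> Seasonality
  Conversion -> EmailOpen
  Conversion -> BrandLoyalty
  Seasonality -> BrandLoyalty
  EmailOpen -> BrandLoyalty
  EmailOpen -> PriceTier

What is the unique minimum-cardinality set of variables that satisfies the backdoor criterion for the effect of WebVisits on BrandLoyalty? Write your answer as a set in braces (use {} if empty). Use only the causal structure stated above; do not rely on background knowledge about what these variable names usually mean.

Variables eligible for adjustment (non-descendants of WebVisits, excluding WebVisits and BrandLoyalty): {Conversion, EmailOpen, PriceTier}.
Backdoor paths from WebVisits to BrandLoyalty:
  P1: WebVisits <- Conversion -> EmailOpen -> Seasonality -> BrandLoyalty
  P2: WebVisits <- Conversion -> EmailOpen -> PriceTier -> BrandLoyalty
  P3: WebVisits <- Conversion -> EmailOpen -> BrandLoyalty
  P4: WebVisits <- Conversion -> Seasonality <- EmailOpen -> PriceTier -> BrandLoyalty
  P5: WebVisits <- Conversion -> Seasonality <- EmailOpen -> BrandLoyalty
  P6: WebVisits <- Conversion -> Seasonality -> BrandLoyalty
  P7: WebVisits <- Conversion -> BrandLoyalty
The empty set is not sufficient: P1 (WebVisits <- Conversion -> EmailOpen -> Seasonality -> BrandLoyalty) has no collider blocking it and no conditioned non-collider, so it is open.
Try {Conversion}:
  P1: blocked at fork node Conversion ∈ conditioning set.
  P2: blocked at fork node Conversion ∈ conditioning set.
  P3: blocked at fork node Conversion ∈ conditioning set.
  P4: blocked at fork node Conversion ∈ conditioning set.
  P5: blocked at fork node Conversion ∈ conditioning set.
  P6: blocked at fork node Conversion ∈ conditioning set.
  P7: blocked at fork node Conversion ∈ conditioning set.
{Conversion} contains no descendant of WebVisits and blocks every backdoor path.
No other singleton works — e.g. {EmailOpen} leaves P6 open — so {Conversion} is the unique smallest valid adjustment set.

{Conversion}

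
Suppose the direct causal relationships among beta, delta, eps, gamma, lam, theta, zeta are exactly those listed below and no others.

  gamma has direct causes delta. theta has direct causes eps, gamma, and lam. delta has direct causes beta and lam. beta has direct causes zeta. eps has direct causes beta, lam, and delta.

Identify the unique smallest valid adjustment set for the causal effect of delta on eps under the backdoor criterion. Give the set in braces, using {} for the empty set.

Variables eligible for adjustment (non-descendants of delta, excluding delta and eps): {beta, lam, zeta}.
Backdoor paths from delta to eps:
  P1: delta <- beta -> eps
  P2: delta <- lam -> eps
  P3: delta <- lam -> theta <- eps
The empty set is not sufficient: P1 (delta <- beta -> eps) has no collider blocking it and no conditioned non-collider, so it is open.
Try {beta, lam}:
  P1: blocked at fork node beta ∈ conditioning set.
  P2: blocked at fork node lam ∈ conditioning set.
  P3: blocked at fork node lam ∈ conditioning set.
{beta, lam} contains no descendant of delta and blocks every backdoor path.
Every element of {beta, lam} is needed (dropping beta leaves P1 open; dropping lam leaves P2 open), so no proper subset is valid.
Among all size-2 subsets of the eligible variables, only {beta, lam} blocks every backdoor path, so it is the unique smallest valid adjustment set.

{beta, lam}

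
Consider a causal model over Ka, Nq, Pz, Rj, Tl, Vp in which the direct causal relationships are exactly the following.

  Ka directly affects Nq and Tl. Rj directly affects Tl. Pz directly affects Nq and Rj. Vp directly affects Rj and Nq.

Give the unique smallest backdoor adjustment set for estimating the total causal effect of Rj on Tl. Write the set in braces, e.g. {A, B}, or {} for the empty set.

{}

Variables eligible for adjustment (non-descendants of Rj, excluding Rj and Tl): {Ka, Nq, Pz, Vp}.
Backdoor paths from Rj to Tl:
  P1: Rj <- Pz -> Nq <- Ka -> Tl
  P2: Rj <- Vp -> Nq <- Ka -> Tl
Each backdoor path contains an unconditioned collider, so every path is already blocked with the empty conditioning set:
  P1: blocked at collider Nq (neither it nor any descendant is in the conditioning set).
  P2: blocked at collider Nq (neither it nor any descendant is in the conditioning set).
The empty set is therefore the unique smallest valid set.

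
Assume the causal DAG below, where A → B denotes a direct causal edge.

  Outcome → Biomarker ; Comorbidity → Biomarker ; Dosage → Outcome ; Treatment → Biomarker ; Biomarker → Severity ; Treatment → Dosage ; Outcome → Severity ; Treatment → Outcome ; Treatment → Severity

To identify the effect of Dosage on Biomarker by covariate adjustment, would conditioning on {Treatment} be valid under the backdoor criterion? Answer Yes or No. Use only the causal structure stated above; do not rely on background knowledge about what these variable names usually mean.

Yes

Backdoor paths from Dosage to Biomarker (paths whose first edge points into Dosage):
  P1: Dosage <- Treatment -> Outcome -> Biomarker
  P2: Dosage <- Treatment -> Outcome -> Severity <- Biomarker
  P3: Dosage <- Treatment -> Biomarker
  P4: Dosage <- Treatment -> Severity <- Outcome -> Biomarker
  P5: Dosage <- Treatment -> Severity <- Biomarker
Condition 1 (no descendant of Dosage in the set): holds — descendants of Dosage are {Biomarker, Outcome, Severity}; none are in {Treatment}.
Condition 2 (every backdoor path blocked by {Treatment}):
  P1: blocked at fork node Treatment ∈ conditioning set.
  P2: blocked at fork node Treatment ∈ conditioning set.
  P3: blocked at fork node Treatment ∈ conditioning set.
  P4: blocked at fork node Treatment ∈ conditioning set.
  P5: blocked at fork node Treatment ∈ conditioning set.
{Treatment} satisfies the backdoor criterion.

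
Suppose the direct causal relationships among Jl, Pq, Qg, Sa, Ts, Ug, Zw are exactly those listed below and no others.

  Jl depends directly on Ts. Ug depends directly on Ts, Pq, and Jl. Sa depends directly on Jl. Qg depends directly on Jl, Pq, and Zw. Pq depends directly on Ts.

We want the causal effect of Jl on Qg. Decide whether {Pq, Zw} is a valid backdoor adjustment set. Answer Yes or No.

Yes

Backdoor paths from Jl to Qg (paths whose first edge points into Jl):
  P1: Jl <- Ts -> Pq -> Qg
  P2: Jl <- Ts -> Ug <- Pq -> Qg
Condition 1 (no descendant of Jl in the set): holds — descendants of Jl are {Qg, Sa, Ug}; none are in {Pq, Zw}.
Condition 2 (every backdoor path blocked by {Pq, Zw}):
  P1: blocked at chain node Pq ∈ conditioning set.
  P2: blocked at collider Ug (neither it nor any descendant is in the conditioning set).
{Pq, Zw} satisfies the backdoor criterion.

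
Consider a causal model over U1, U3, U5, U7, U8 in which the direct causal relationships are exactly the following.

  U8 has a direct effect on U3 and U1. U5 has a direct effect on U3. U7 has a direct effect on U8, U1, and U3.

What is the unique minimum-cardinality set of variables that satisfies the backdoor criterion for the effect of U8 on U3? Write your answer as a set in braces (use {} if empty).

{U7}

Variables eligible for adjustment (non-descendants of U8, excluding U8 and U3): {U5, U7}.
Backdoor paths from U8 to U3:
  P1: U8 <- U7 -> U3
The empty set is not sufficient: P1 (U8 <- U7 -> U3) has no collider blocking it and no conditioned non-collider, so it is open.
Try {U7}:
  P1: blocked at fork node U7 ∈ conditioning set.
{U7} contains no descendant of U8 and blocks every backdoor path.
No other singleton works — e.g. {U5} leaves P1 open — so {U7} is the unique smallest valid adjustment set.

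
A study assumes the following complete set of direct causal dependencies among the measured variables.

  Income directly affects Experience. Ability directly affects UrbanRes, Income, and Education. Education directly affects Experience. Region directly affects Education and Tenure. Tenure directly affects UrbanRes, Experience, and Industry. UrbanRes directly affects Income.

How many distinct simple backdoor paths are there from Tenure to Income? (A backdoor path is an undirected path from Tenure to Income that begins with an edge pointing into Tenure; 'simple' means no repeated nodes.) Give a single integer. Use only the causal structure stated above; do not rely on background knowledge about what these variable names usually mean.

3

A backdoor path from Tenure to Income is any simple undirected path whose first edge points into Tenure (i.e. leaves Tenure via a parent).
Parents of Tenure: {Region}.
Enumerating:
  P1: Tenure <- Region -> Education <- Ability -> UrbanRes -> Income
  P2: Tenure <- Region -> Education <- Ability -> Income
  P3: Tenure <- Region -> Education -> Experience <- Income
That exhausts the simple backdoor paths. Count: 3.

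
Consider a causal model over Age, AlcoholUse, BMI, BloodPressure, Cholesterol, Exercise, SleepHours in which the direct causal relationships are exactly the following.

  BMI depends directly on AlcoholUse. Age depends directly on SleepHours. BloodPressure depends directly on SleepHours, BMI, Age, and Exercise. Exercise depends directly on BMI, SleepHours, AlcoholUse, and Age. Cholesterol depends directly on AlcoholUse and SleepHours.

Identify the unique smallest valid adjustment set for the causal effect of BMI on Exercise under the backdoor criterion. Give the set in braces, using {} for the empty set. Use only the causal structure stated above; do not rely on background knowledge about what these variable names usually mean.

{AlcoholUse}

Variables eligible for adjustment (non-descendants of BMI, excluding BMI and Exercise): {Age, AlcoholUse, Cholesterol, SleepHours}.
Backdoor paths from BMI to Exercise:
  P1: BMI <- AlcoholUse -> Exercise
  P2: BMI <- AlcoholUse -> Cholesterol <- SleepHours -> Age -> Exercise
  P3: BMI <- AlcoholUse -> Cholesterol <- SleepHours -> Age -> BloodPressure <- Exercise
  P4: BMI <- AlcoholUse -> Cholesterol <- SleepHours -> Exercise
  P5: BMI <- AlcoholUse -> Cholesterol <- SleepHours -> BloodPressure <- Age -> Exercise
  P6: BMI <- AlcoholUse -> Cholesterol <- SleepHours -> BloodPressure <- Exercise
The empty set is not sufficient: P1 (BMI <- AlcoholUse -> Exercise) has no collider blocking it and no conditioned non-collider, so it is open.
Try {AlcoholUse}:
  P1: blocked at fork node AlcoholUse ∈ conditioning set.
  P2: blocked at fork node AlcoholUse ∈ conditioning set.
  P3: blocked at fork node AlcoholUse ∈ conditioning set.
  P4: blocked at fork node AlcoholUse ∈ conditioning set.
  P5: blocked at fork node AlcoholUse ∈ conditioning set.
  P6: blocked at fork node AlcoholUse ∈ conditioning set.
{AlcoholUse} contains no descendant of BMI and blocks every backdoor path.
No other singleton works — e.g. {SleepHours} leaves P1 open — so {AlcoholUse} is the unique smallest valid adjustment set.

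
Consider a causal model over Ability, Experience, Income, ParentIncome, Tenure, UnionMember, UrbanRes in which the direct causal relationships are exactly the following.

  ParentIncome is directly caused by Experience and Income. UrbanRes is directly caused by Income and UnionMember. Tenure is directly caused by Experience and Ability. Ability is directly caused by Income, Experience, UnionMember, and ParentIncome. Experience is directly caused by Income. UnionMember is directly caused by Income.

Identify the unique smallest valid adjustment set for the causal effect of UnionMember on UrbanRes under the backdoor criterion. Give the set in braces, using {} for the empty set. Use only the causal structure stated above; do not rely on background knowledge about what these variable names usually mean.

Variables eligible for adjustment (non-descendants of UnionMember, excluding UnionMember and UrbanRes): {Experience, Income, ParentIncome}.
Backdoor paths from UnionMember to UrbanRes:
  P1: UnionMember <- Income -> UrbanRes
The empty set is not sufficient: P1 (UnionMember <- Income -> UrbanRes) has no collider blocking it and no conditioned non-collider, so it is open.
Try {Income}:
  P1: blocked at fork node Income ∈ conditioning set.
{Income} contains no descendant of UnionMember and blocks every backdoor path.
No other singleton works — e.g. {Experience} leaves P1 open — so {Income} is the unique smallest valid adjustment set.

{Income}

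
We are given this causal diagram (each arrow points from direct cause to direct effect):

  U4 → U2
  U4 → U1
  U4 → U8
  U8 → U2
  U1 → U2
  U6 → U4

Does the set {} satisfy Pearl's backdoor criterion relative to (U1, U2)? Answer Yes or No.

No

Backdoor paths from U1 to U2 (paths whose first edge points into U1):
  P1: U1 <- U4 -> U8 -> U2
  P2: U1 <- U4 -> U2
Condition 1 (no descendant of U1 in the set): holds — descendants of U1 are {U2}; none are in {}.
Condition 2 (every backdoor path blocked by {}):
  P1: open — no interior node is in the conditioning set.
  P2: open — no interior node is in the conditioning set.
{} does not satisfy the backdoor criterion.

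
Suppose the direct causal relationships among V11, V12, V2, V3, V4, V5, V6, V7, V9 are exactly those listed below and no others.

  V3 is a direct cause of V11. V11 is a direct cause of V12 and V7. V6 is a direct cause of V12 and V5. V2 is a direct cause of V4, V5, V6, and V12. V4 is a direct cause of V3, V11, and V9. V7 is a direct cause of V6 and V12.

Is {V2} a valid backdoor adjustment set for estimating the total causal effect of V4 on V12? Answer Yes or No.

Backdoor paths from V4 to V12 (paths whose first edge points into V4):
  P1: V4 <- V2 -> V6 <- V7 <- V11 -> V12
  P2: V4 <- V2 -> V6 <- V7 -> V12
  P3: V4 <- V2 -> V6 -> V12
  P4: V4 <- V2 -> V5 <- V6 <- V7 <- V11 -> V12
  P5: V4 <- V2 -> V5 <- V6 <- V7 -> V12
  P6: V4 <- V2 -> V5 <- V6 -> V12
  P7: V4 <- V2 -> V12
Condition 1 (no descendant of V4 in the set): holds — descendants of V4 are {V11, V12, V3, V5, V6, V7, V9}; none are in {V2}.
Condition 2 (every backdoor path blocked by {V2}):
  P1: blocked at fork node V2 ∈ conditioning set.
  P2: blocked at fork node V2 ∈ conditioning set.
  P3: blocked at fork node V2 ∈ conditioning set.
  P4: blocked at fork node V2 ∈ conditioning set.
  P5: blocked at fork node V2 ∈ conditioning set.
  P6: blocked at fork node V2 ∈ conditioning set.
  P7: blocked at fork node V2 ∈ conditioning set.
{V2} satisfies the backdoor criterion.

Yes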